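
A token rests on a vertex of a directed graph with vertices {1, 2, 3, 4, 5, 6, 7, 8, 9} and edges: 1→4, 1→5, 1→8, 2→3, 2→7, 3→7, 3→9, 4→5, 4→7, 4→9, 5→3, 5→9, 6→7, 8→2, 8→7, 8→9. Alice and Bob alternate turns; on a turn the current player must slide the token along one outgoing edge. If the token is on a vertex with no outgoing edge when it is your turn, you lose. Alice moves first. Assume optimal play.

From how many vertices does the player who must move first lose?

3

Work bottom-up. With no move the player to move loses. Otherwise the position is W if at least one move leads to an L position for the opponent, and L if every move leads to a W.
Every edge goes from a vertex to one that appears earlier in the order 9, 7, 3, 5, 2, 8, 4, 1, 6, so processing vertices in that order labels each vertex after all of its successors.
9: no outgoing edge → L
7: no outgoing edge → L
3: W (go to 7, an L position)
5: W (go to 9, an L position)
2: W (go to 7, an L position)
8: W (go to 7, an L position)
4: W (go to 7, an L position)
1: L (options 4(W), 8(W), 5(W) are all W)
6: W (go to 7, an L position)
The L vertices are 1, 7, 9; that is 3 in all.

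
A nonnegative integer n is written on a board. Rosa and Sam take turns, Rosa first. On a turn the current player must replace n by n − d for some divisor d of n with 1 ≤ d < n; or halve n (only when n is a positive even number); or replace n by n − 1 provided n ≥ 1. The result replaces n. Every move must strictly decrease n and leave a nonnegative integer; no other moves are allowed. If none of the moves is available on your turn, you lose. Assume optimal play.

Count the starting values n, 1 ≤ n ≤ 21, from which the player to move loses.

10

Use the standard recursion: the mover loses at a terminal position; elsewhere, the mover wins exactly when some move hands the opponent an L position.
n=0: no move → L
n=1: →0(L), so W
n=2: →1(W) only, which is W, so L
n=3: →2(L), so W
n=4: →2(L), so W
n=5: →4(W) only, which is W, so L
n=6: →5(L), so W
n=7: →6(W) only, which is W, so L
n=8: →7(L), so W
n=9: →6(W), 8(W) — all W, so L
n=10: →5(L), so W
n=11: →10(W) only, which is W, so L
n=12: →9(L), so W
n=13: →12(W) only, which is W, so L
n=14: →7(L), so W
n=15: →10(W), 12(W), 14(W) — all W, so L
n=16: →15(L), so W
n=17: →16(W) only, which is W, so L
n=18: →9(L), so W
n=19: →18(W) only, which is W, so L
n=20: →15(L), so W
n=21: →14(W), 18(W), 20(W) — all W, so L
L entries with 1 ≤ n ≤ 21 (n=0 is outside the asked range and is not counted): n = 2, 5, 7, 9, 11, 13, 15, 17, 19, 21; that makes 10.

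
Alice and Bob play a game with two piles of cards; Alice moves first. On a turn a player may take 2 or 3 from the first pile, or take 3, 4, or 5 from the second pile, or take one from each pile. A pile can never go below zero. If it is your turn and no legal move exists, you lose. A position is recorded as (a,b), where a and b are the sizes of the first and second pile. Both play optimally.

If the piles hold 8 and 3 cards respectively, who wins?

Build the W/L table. Terminal = L. A non-terminal position is W if it has a move to some L; otherwise it is L.
No move ever increases a pile, so every position that can arise here has a ≤ 8 and b ≤ 3; it is enough to label the cells with 0 ≤ a ≤ 8 and 0 ≤ b ≤ 3.
Every move lowers a or b (never raises either), so fill the grid row by row in increasing a, and left to right within a row: each cell's successors are then already labelled.
      b=0  b=1  b=2  b=3
a=0:    L    L    L    W
a=1:    L    W    W    W
a=2:    W    W    W    L
a=3:    W    W    W    L
a=4:    W    L    L    W
a=5:    L    L    W    W
a=6:    L    W    W    W
a=7:    W    W    W    L
a=8:    W    W    L    L
Cells with no legal move (terminal, hence L): (0,0), (0,1), (0,2), (1,0).
The remaining L cells, each justified by listing all of its moves:
(2,3): L (options (0,3)(W), (2,0)(W), (1,2)(W) are all W)
(3,3): L (options (1,3)(W), (0,3)(W), (3,0)(W), (2,2)(W) are all W)
(4,1): L (options (2,1)(W), (1,1)(W), (3,0)(W) are all W)
(4,2): L (options (2,2)(W), (1,2)(W), (3,1)(W) are all W)
(5,0): L (options (3,0)(W), (2,0)(W) are all W)
(5,1): L (options (3,1)(W), (2,1)(W), (4,0)(W) are all W)
(6,0): L (options (4,0)(W), (3,0)(W) are all W)
(7,3): L (options (5,3)(W), (4,3)(W), (7,0)(W), (6,2)(W) are all W)
(8,2): L (options (6,2)(W), (5,2)(W), (7,1)(W) are all W)
(8,3): L (options (6,3)(W), (5,3)(W), (8,0)(W), (7,2)(W) are all W)
Every other cell has at least one move into one of the L cells above, so it is W.
Every move from (8,3) reaches a W position, so the mover loses.

Bob wins.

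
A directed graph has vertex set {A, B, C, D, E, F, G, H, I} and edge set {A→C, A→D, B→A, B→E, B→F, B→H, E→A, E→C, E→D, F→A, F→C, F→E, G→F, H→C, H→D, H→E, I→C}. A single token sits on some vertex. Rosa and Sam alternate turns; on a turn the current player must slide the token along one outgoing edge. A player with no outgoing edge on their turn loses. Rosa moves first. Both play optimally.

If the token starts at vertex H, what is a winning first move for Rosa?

Move to D.

Label each position W (a win for the player to move) or L (a loss). A position with no legal move is L; any other position is W exactly when some move reaches an L, and L when every move reaches a W.
Every edge goes from a vertex to one that appears earlier in the order C, D, A, E, H, F, B, I, G, so processing vertices in that order labels each vertex after all of its successors.
C: no outgoing edge → L
D: no outgoing edge → L
A: can move to D, which is L ⇒ W
E: can move to D, which is L ⇒ W
H: can move to D, which is L ⇒ W
F: can move to C, which is L ⇒ W
B: moves to F(W), H(W), E(W), A(W); every one is W ⇒ L
I: can move to C, which is L ⇒ W
G: the only move is to F(W), a W ⇒ L
From H, the L positions reachable in one move are: D, C. Any move reaching one of these is winning.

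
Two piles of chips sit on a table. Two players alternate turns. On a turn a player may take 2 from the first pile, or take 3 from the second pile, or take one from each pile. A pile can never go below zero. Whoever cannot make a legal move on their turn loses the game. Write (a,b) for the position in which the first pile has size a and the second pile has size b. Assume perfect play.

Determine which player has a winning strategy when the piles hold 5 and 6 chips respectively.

The first player wins.

Work bottom-up. With no move the player to move loses. Otherwise the position is W if at least one move leads to an L position for the opponent, and L if every move leads to a W.
No move ever increases a pile, so every position that can arise here has a ≤ 5 and b ≤ 6; it is enough to label the cells with 0 ≤ a ≤ 5 and 0 ≤ b ≤ 6.
Every move lowers a or b (never raises either), so fill the grid row by row in increasing a, and left to right within a row: each cell's successors are then already labelled.
      b=0  b=1  b=2  b=3  b=4  b=5  b=6
a=0:    L    L    L    W    W    W    L
a=1:    L    W    W    W    L    L    L
a=2:    W    W    W    L    L    W    W
a=3:    W    L    L    L    W    W    W
a=4:    L    L    W    W    W    L    L
a=5:    L    W    W    W    L    L    W
Cells with no legal move (terminal, hence L): (0,0), (0,1), (0,2), (1,0).
The remaining L cells, each justified by listing all of its moves:
(0,6): only reaches (0,3)(W), which is W → L
(1,4): only reaches (1,1)(W), (0,3)(W), all W → L
(1,5): only reaches (1,2)(W), (0,4)(W), all W → L
(1,6): only reaches (1,3)(W), (0,5)(W), all W → L
(2,3): only reaches (0,3)(W), (2,0)(W), (1,2)(W), all W → L
(2,4): only reaches (0,4)(W), (2,1)(W), (1,3)(W), all W → L
(3,1): only reaches (1,1)(W), (2,0)(W), all W → L
(3,2): only reaches (1,2)(W), (2,1)(W), all W → L
(3,3): only reaches (1,3)(W), (3,0)(W), (2,2)(W), all W → L
(4,0): only reaches (2,0)(W), which is W → L
(4,1): only reaches (2,1)(W), (3,0)(W), all W → L
(4,5): only reaches (2,5)(W), (4,2)(W), (3,4)(W), all W → L
(4,6): only reaches (2,6)(W), (4,3)(W), (3,5)(W), all W → L
(5,0): only reaches (3,0)(W), which is W → L
(5,4): only reaches (3,4)(W), (5,1)(W), (4,3)(W), all W → L
(5,5): only reaches (3,5)(W), (5,2)(W), (4,4)(W), all W → L
Every other cell has at least one move into one of the L cells above, so it is W.
The starting position (5,6) is W: the player to move should move to (4,5), handing over an L position.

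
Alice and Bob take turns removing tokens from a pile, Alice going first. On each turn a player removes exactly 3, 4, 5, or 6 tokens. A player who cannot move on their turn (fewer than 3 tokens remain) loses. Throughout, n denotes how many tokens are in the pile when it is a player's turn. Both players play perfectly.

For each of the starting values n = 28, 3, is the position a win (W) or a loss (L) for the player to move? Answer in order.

Label each position W (a win for the player to move) or L (a loss). A position with no legal move is L; any other position is W exactly when some move reaches an L, and L when every move reaches a W.
n=0: no move → L
n=1: no move → L
n=2: no move → L
n=3: →0(L), so W
n=4: →1(L), so W
n=5: →2(L), so W
n=6: →2(L), so W
n=7: →2(L), so W
n=8: →2(L), so W
n=9: →6(W), 5(W), 4(W), 3(W) — all W, so L
n=10: →7(W), 6(W), 5(W), 4(W) — all W, so L
n=11: →8(W), 7(W), 6(W), 5(W) — all W, so L
n=12: →9(L), so W
n=13: →10(L), so W
n=14: →11(L), so W
n=15: →11(L), so W
n=16: →11(L), so W
n=17: →11(L), so W
n=18: →15(W), 14(W), 13(W), 12(W) — all W, so L
n=19: →16(W), 15(W), 14(W), 13(W) — all W, so L
n=20: →17(W), 16(W), 15(W), 14(W) — all W, so L
n=21: →18(L), so W
n=22: →19(L), so W
n=23: →20(L), so W
n=24: →20(L), so W
n=25: →20(L), so W
n=26: →20(L), so W
n=27: →24(W), 23(W), 22(W), 21(W) — all W, so L
n=28: →25(W), 24(W), 23(W), 22(W) — all W, so L

28: L, 3: W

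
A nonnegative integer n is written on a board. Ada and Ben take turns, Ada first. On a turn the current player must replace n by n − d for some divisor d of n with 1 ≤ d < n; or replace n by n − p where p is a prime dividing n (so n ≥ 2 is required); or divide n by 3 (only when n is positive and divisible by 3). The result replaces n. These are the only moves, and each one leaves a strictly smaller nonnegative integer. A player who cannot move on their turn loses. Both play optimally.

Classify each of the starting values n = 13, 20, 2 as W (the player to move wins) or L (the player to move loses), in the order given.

Use the standard recursion: the mover loses at a terminal position; elsewhere, the mover wins exactly when some move hands the opponent an L position.
n=0: no move → L
n=1: no move → L
n=2: W (go to 0, an L position)
n=3: W (go to 0, an L position)
n=4: L (options 2(W), 3(W) are all W)
n=5: W (go to 0, an L position)
n=6: W (go to 4, an L position)
n=7: W (go to 0, an L position)
n=8: W (go to 4, an L position)
n=9: L (options 3(W), 6(W), 8(W) are all W)
n=10: W (go to 9, an L position)
n=11: W (go to 0, an L position)
n=12: W (go to 4, an L position)
n=13: W (go to 0, an L position)
n=14: L (options 7(W), 12(W), 13(W) are all W)
n=15: W (go to 14, an L position)
n=16: W (go to 14, an L position)
n=17: W (go to 0, an L position)
n=18: W (go to 9, an L position)
n=19: W (go to 0, an L position)
n=20: L (options 10(W), 15(W), 16(W), 18(W), 19(W) are all W)

13: W, 20: L, 2: W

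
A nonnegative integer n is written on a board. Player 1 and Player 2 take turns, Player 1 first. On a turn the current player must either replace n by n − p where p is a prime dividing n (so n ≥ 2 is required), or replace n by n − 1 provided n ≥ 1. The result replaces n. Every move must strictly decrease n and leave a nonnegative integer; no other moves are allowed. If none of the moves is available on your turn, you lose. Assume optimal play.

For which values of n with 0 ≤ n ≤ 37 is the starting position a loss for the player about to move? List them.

Work bottom-up. With no move the player to move loses. Otherwise the position is W if at least one move leads to an L position for the opponent, and L if every move leads to a W.
n=0: no move → L
n=1: can move to 0, which is L ⇒ W
n=2: can move to 0, which is L ⇒ W
n=3: can move to 0, which is L ⇒ W
n=4: moves to 2(W), 3(W); every one is W ⇒ L
n=5: can move to 0, which is L ⇒ W
n=6: can move to 4, which is L ⇒ W
n=7: can move to 0, which is L ⇒ W
n=8: moves to 6(W), 7(W); every one is W ⇒ L
n=9: can move to 8, which is L ⇒ W
n=10: can move to 8, which is L ⇒ W
n=11: can move to 0, which is L ⇒ W
n=12: moves to 9(W), 10(W), 11(W); every one is W ⇒ L
n=13: can move to 0, which is L ⇒ W
n=14: can move to 12, which is L ⇒ W
n=15: can move to 12, which is L ⇒ W
n=16: moves to 14(W), 15(W); every one is W ⇒ L
n=17: can move to 0, which is L ⇒ W
n=18: can move to 16, which is L ⇒ W
n=19: can move to 0, which is L ⇒ W
n=20: moves to 15(W), 18(W), 19(W); every one is W ⇒ L
n=21: can move to 20, which is L ⇒ W
n=22: can move to 20, which is L ⇒ W
n=23: can move to 0, which is L ⇒ W
n=24: moves to 21(W), 22(W), 23(W); every one is W ⇒ L
n=25: can move to 20, which is L ⇒ W
n=26: can move to 24, which is L ⇒ W
n=27: can move to 24, which is L ⇒ W
n=28: moves to 21(W), 26(W), 27(W); every one is W ⇒ L
n=29: can move to 0, which is L ⇒ W
n=30: can move to 28, which is L ⇒ W
n=31: can move to 0, which is L ⇒ W
n=32: moves to 30(W), 31(W); every one is W ⇒ L
n=33: can move to 32, which is L ⇒ W
n=34: can move to 32, which is L ⇒ W
n=35: can move to 28, which is L ⇒ W
n=36: moves to 33(W), 34(W), 35(W); every one is W ⇒ L
n=37: can move to 0, which is L ⇒ W
The losing starting values of n are exactly the entries labelled L in this table (10 of them).

0, 4, 8, 12, 16, 20, 24, 28, 32, 36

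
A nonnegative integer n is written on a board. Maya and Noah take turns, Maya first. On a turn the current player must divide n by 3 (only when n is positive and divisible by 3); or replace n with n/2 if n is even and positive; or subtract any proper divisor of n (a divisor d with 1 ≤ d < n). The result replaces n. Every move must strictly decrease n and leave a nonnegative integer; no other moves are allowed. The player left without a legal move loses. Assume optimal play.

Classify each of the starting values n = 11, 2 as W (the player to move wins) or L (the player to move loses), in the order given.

11: L, 2: W

Compute win/loss labels from the base case upward. A position with no move is L. Any other position is W if it can reach an L in one move, else L.
n=0: no move → L
n=1: no move → L
n=2: W (go to 1, an L position)
n=3: W (go to 1, an L position)
n=4: L (options 2(W), 3(W) are all W)
n=5: W (go to 4, an L position)
n=6: W (go to 4, an L position)
n=7: L (sole option 6(W) is W)
n=8: W (go to 4, an L position)
n=9: L (options 3(W), 6(W), 8(W) are all W)
n=10: W (go to 9, an L position)
n=11: L (sole option 10(W) is W)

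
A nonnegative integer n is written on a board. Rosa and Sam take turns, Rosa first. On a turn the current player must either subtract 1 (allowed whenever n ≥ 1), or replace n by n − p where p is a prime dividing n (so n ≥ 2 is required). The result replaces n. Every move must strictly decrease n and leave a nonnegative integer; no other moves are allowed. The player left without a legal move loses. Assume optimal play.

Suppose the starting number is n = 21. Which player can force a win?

Compute win/loss labels from the base case upward. A position with no move is L. Any other position is W if it can reach an L in one move, else L.
n=0: no move → L
n=1: can move to 0, which is L ⇒ W
n=2: can move to 0, which is L ⇒ W
n=3: can move to 0, which is L ⇒ W
n=4: moves to 2(W), 3(W); every one is W ⇒ L
n=5: can move to 0, which is L ⇒ W
n=6: can move to 4, which is L ⇒ W
n=7: can move to 0, which is L ⇒ W
n=8: moves to 6(W), 7(W); every one is W ⇒ L
n=9: can move to 8, which is L ⇒ W
n=10: can move to 8, which is L ⇒ W
n=11: can move to 0, which is L ⇒ W
n=12: moves to 9(W), 10(W), 11(W); every one is W ⇒ L
n=13: can move to 0, which is L ⇒ W
n=14: can move to 12, which is L ⇒ W
n=15: can move to 12, which is L ⇒ W
n=16: moves to 14(W), 15(W); every one is W ⇒ L
n=17: can move to 0, which is L ⇒ W
n=18: can move to 16, which is L ⇒ W
n=19: can move to 0, which is L ⇒ W
n=20: moves to 15(W), 18(W), 19(W); every one is W ⇒ L
n=21: can move to 20, which is L ⇒ W
From 21 Rosa can move to 20, reaching an L position.

Rosa wins.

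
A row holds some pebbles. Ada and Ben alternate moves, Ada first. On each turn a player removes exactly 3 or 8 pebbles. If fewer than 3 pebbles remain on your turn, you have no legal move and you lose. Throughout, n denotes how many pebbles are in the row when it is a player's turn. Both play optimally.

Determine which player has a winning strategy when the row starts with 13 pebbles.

Work bottom-up. With no move the player to move loses. Otherwise the position is W if at least one move leads to an L position for the opponent, and L if every move leads to a W.
n=0: no move → L
n=1: no move → L
n=2: no move → L
n=3: can move to 0, which is L ⇒ W
n=4: can move to 1, which is L ⇒ W
n=5: can move to 2, which is L ⇒ W
n=6: the only move is to 3(W), a W ⇒ L
n=7: the only move is to 4(W), a W ⇒ L
n=8: can move to 0, which is L ⇒ W
n=9: can move to 6, which is L ⇒ W
n=10: can move to 7, which is L ⇒ W
n=11: moves to 8(W), 3(W); every one is W ⇒ L
n=12: moves to 9(W), 4(W); every one is W ⇒ L
n=13: moves to 10(W), 5(W); every one is W ⇒ L
The starting position 13 is L: whatever Ada does, the opponent receives a W position.

Ben wins.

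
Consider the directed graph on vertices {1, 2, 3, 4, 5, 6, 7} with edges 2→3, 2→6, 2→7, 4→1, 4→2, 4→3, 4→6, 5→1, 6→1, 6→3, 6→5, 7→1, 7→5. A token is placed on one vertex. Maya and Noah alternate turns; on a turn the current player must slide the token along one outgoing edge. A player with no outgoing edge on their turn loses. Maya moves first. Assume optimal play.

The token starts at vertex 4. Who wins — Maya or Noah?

Use the standard recursion: the mover loses at a terminal position; elsewhere, the mover wins exactly when some move hands the opponent an L position.
Every edge goes from a vertex to one that appears earlier in the order 3, 1, 5, 6, 7, 2, 4, so processing vertices in that order labels each vertex after all of its successors.
3: no outgoing edge → L
1: no outgoing edge → L
5: →1(L), so W
6: →1(L), so W
7: →1(L), so W
2: →3(L), so W
4: →1(L), so W
From 4 Maya can move to 1, reaching an L position.

Maya wins.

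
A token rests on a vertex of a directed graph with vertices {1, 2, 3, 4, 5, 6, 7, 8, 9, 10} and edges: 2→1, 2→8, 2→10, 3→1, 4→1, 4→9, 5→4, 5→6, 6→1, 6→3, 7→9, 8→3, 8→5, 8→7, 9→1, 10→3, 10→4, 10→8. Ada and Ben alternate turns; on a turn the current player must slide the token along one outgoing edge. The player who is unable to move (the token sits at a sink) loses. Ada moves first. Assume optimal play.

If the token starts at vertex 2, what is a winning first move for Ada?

Build the W/L table. Terminal = L. A non-terminal position is W if it has a move to some L; otherwise it is L.
Every edge goes from a vertex to one that appears earlier in the order 1, 9, 4, 3, 7, 6, 5, 8, 10, 2, so processing vertices in that order labels each vertex after all of its successors.
1: no outgoing edge → L
9: can move to 1, which is L ⇒ W
4: can move to 1, which is L ⇒ W
3: can move to 1, which is L ⇒ W
7: the only move is to 9(W), a W ⇒ L
6: can move to 1, which is L ⇒ W
5: moves to 6(W), 4(W); every one is W ⇒ L
8: can move to 5, which is L ⇒ W
10: moves to 8(W), 3(W), 4(W); every one is W ⇒ L
2: can move to 10, which is L ⇒ W
From 2, the L positions reachable in one move are: 10, 1. Any move reaching one of these is winning.

Move to 10.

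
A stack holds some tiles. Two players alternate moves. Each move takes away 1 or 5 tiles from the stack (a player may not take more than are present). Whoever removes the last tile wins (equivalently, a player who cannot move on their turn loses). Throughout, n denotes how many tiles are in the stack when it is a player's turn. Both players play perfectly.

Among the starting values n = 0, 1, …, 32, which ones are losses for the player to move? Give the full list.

Classify positions by backward induction: terminal positions (no move available) are L. From any other position, the mover wins iff some move reaches an L.
n=0: no move → L
n=1: W (go to 0, an L position)
n=2: L (sole option 1(W) is W)
n=3: W (go to 2, an L position)
n=4: L (sole option 3(W) is W)
n=5: W (go to 4, an L position)
n=6: L (options 5(W), 1(W) are all W)
n=7: W (go to 6, an L position)
n=8: L (options 7(W), 3(W) are all W)
n=9: W (go to 8, an L position)
n=10: L (options 9(W), 5(W) are all W)
n=11: W (go to 10, an L position)
n=12: L (options 11(W), 7(W) are all W)
n=13: W (go to 12, an L position)
n=14: L (options 13(W), 9(W) are all W)
n=15: W (go to 14, an L position)
n=16: L (options 15(W), 11(W) are all W)
n=17: W (go to 16, an L position)
n=18: L (options 17(W), 13(W) are all W)
n=19: W (go to 18, an L position)
n=20: L (options 19(W), 15(W) are all W)
n=21: W (go to 20, an L position)
n=22: L (options 21(W), 17(W) are all W)
n=23: W (go to 22, an L position)
n=24: L (options 23(W), 19(W) are all W)
n=25: W (go to 24, an L position)
n=26: L (options 25(W), 21(W) are all W)
n=27: W (go to 26, an L position)
n=28: L (options 27(W), 23(W) are all W)
n=29: W (go to 28, an L position)
n=30: L (options 29(W), 25(W) are all W)
n=31: W (go to 30, an L position)
n=32: L (options 31(W), 27(W) are all W)
Reading off the rows marked L gives the requested list; there are 17 such values of n.

0, 2, 4, 6, 8, 10, 12, 14, 16, 18, 20, 22, 24, 26, 28, 30, 32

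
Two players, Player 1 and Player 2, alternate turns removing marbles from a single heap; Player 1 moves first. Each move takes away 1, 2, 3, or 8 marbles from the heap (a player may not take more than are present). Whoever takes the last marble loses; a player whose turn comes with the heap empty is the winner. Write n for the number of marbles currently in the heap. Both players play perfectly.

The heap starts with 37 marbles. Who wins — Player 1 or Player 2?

Player 2 wins.

Compute win/loss labels from the base case upward. A position with no move is W. Any other position is W if it can reach an L in one move, else L.
n=0: no move; the opponent has just taken the last marble and therefore loses → W
n=1: the only move is to 0(W), a W ⇒ L
n=2: can move to 1, which is L ⇒ W
n=3: can move to 1, which is L ⇒ W
n=4: can move to 1, which is L ⇒ W
n=5: moves to 4(W), 3(W), 2(W); every one is W ⇒ L
n=6: can move to 5, which is L ⇒ W
n=7: can move to 5, which is L ⇒ W
n=8: can move to 5, which is L ⇒ W
n=9: can move to 1, which is L ⇒ W
n=10: moves to 9(W), 8(W), 7(W), 2(W); every one is W ⇒ L
n=11: can move to 10, which is L ⇒ W
n=12: can move to 10, which is L ⇒ W
n=13: can move to 10, which is L ⇒ W
n=14: moves to 13(W), 12(W), 11(W), 6(W); every one is W ⇒ L
n=15: can move to 14, which is L ⇒ W
n=16: can move to 14, which is L ⇒ W
n=17: can move to 14, which is L ⇒ W
n=18: can move to 10, which is L ⇒ W
n=19: moves to 18(W), 17(W), 16(W), 11(W); every one is W ⇒ L
n=20: can move to 19, which is L ⇒ W
n=21: can move to 19, which is L ⇒ W
n=22: can move to 19, which is L ⇒ W
n=23: moves to 22(W), 21(W), 20(W), 15(W); every one is W ⇒ L
n=24: can move to 23, which is L ⇒ W
n=25: can move to 23, which is L ⇒ W
n=26: can move to 23, which is L ⇒ W
n=27: can move to 19, which is L ⇒ W
n=28: moves to 27(W), 26(W), 25(W), 20(W); every one is W ⇒ L
n=29: can move to 28, which is L ⇒ W
n=30: can move to 28, which is L ⇒ W
n=31: can move to 28, which is L ⇒ W
n=32: moves to 31(W), 30(W), 29(W), 24(W); every one is W ⇒ L
n=33: can move to 32, which is L ⇒ W
n=34: can move to 32, which is L ⇒ W
n=35: can move to 32, which is L ⇒ W
n=36: can move to 28, which is L ⇒ W
n=37: moves to 36(W), 35(W), 34(W), 29(W); every one is W ⇒ L
The starting position 37 is L: whatever Player 1 does, the opponent receives a W position.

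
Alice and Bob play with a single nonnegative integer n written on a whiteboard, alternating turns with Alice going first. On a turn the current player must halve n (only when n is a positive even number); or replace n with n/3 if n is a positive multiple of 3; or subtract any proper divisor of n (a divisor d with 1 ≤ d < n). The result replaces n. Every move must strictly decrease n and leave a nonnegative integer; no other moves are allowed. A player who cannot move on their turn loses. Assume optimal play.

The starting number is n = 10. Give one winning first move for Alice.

Move to 9.

Positions with no move are L. A position that does have a move is losing for the player to move precisely when every available move leads to a winning position for the opponent. Fill in the labels:
n=0: no move → L
n=1: no move → L
n=2: reaches L-position 1 → W
n=3: reaches L-position 1 → W
n=4: only reaches 2(W), 3(W), all W → L
n=5: reaches L-position 4 → W
n=6: reaches L-position 4 → W
n=7: only reaches 6(W), which is W → L
n=8: reaches L-position 4 → W
n=9: only reaches 3(W), 6(W), 8(W), all W → L
n=10: reaches L-position 9 → W
From 10, the L positions reachable in one move are: 9.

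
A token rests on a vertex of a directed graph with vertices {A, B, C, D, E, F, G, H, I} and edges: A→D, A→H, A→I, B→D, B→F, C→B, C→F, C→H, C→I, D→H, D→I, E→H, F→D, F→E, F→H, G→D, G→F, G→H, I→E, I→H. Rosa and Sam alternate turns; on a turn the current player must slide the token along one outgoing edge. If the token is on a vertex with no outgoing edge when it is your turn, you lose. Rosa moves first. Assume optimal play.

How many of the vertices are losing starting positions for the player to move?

2

Classify positions by backward induction: terminal positions (no move available) are L. From any other position, the mover wins iff some move reaches an L.
Every edge goes from a vertex to one that appears earlier in the order H, E, I, D, A, F, B, C, G, so processing vertices in that order labels each vertex after all of its successors.
H: no outgoing edge → L
E: can move to H, which is L ⇒ W
I: can move to H, which is L ⇒ W
D: can move to H, which is L ⇒ W
A: can move to H, which is L ⇒ W
F: can move to H, which is L ⇒ W
B: moves to F(W), D(W); every one is W ⇒ L
C: can move to B, which is L ⇒ W
G: can move to H, which is L ⇒ W
The L vertices are B, H; that is 2 in all.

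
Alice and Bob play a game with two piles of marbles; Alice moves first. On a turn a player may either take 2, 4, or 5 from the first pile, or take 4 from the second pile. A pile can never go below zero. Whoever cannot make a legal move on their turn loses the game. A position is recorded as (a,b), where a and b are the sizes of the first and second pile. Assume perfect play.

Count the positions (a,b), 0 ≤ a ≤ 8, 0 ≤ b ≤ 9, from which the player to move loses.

32

Work bottom-up. With no move the player to move loses. Otherwise the position is W if at least one move leads to an L position for the opponent, and L if every move leads to a W.
Every move lowers a or b (never raises either), so fill the grid row by row in increasing a, and left to right within a row: each cell's successors are then already labelled.
      b=0  b=1  b=2  b=3  b=4  b=5  b=6  b=7  b=8  b=9
a=0:    L    L    L    L    W    W    W    W    L    L
a=1:    L    L    L    L    W    W    W    W    L    L
a=2:    W    W    W    W    L    L    L    L    W    W
a=3:    W    W    W    W    L    L    L    L    W    W
a=4:    W    W    W    W    W    W    W    W    W    W
a=5:    W    W    W    W    W    W    W    W    W    W
a=6:    W    W    W    W    W    W    W    W    W    W
a=7:    L    L    L    L    W    W    W    W    L    L
a=8:    L    L    L    L    W    W    W    W    L    L
Cells with no legal move (terminal, hence L): (0,0), (0,1), (0,2), (0,3), (1,0), (1,1), (1,2), (1,3).
The remaining L cells, each justified by listing all of its moves:
(0,8): →(0,4)(W) only, which is W, so L
(0,9): →(0,5)(W) only, which is W, so L
(1,8): →(1,4)(W) only, which is W, so L
(1,9): →(1,5)(W) only, which is W, so L
(2,4): →(0,4)(W), (2,0)(W) — all W, so L
(2,5): →(0,5)(W), (2,1)(W) — all W, so L
(2,6): →(0,6)(W), (2,2)(W) — all W, so L
(2,7): →(0,7)(W), (2,3)(W) — all W, so L
(3,4): →(1,4)(W), (3,0)(W) — all W, so L
(3,5): →(1,5)(W), (3,1)(W) — all W, so L
(3,6): →(1,6)(W), (3,2)(W) — all W, so L
(3,7): →(1,7)(W), (3,3)(W) — all W, so L
(7,0): →(5,0)(W), (3,0)(W), (2,0)(W) — all W, so L
(7,1): →(5,1)(W), (3,1)(W), (2,1)(W) — all W, so L
(7,2): →(5,2)(W), (3,2)(W), (2,2)(W) — all W, so L
(7,3): →(5,3)(W), (3,3)(W), (2,3)(W) — all W, so L
(7,8): →(5,8)(W), (3,8)(W), (2,8)(W), (7,4)(W) — all W, so L
(7,9): →(5,9)(W), (3,9)(W), (2,9)(W), (7,5)(W) — all W, so L
(8,0): →(6,0)(W), (4,0)(W), (3,0)(W) — all W, so L
(8,1): →(6,1)(W), (4,1)(W), (3,1)(W) — all W, so L
(8,2): →(6,2)(W), (4,2)(W), (3,2)(W) — all W, so L
(8,3): →(6,3)(W), (4,3)(W), (3,3)(W) — all W, so L
(8,8): →(6,8)(W), (4,8)(W), (3,8)(W), (8,4)(W) — all W, so L
(8,9): →(6,9)(W), (4,9)(W), (3,9)(W), (8,5)(W) — all W, so L
Every other cell has at least one move into one of the L cells above, so it is W.
L cells per row: a=0: 6, a=1: 6, a=2: 4, a=3: 4, a=4: 0, a=5: 0, a=6: 0, a=7: 6, a=8: 6; total 32.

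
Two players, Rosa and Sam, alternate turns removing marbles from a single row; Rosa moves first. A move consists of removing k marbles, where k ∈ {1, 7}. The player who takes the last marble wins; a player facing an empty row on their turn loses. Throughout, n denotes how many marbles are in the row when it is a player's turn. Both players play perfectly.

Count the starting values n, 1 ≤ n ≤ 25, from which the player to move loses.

Label each position W (a win for the player to move) or L (a loss). A position with no legal move is L; any other position is W exactly when some move reaches an L, and L when every move reaches a W.
n=0: no move → L
n=1: reaches L-position 0 → W
n=2: only reaches 1(W), which is W → L
n=3: reaches L-position 2 → W
n=4: only reaches 3(W), which is W → L
n=5: reaches L-position 4 → W
n=6: only reaches 5(W), which is W → L
n=7: reaches L-position 6 → W
n=8: only reaches 7(W), 1(W), all W → L
n=9: reaches L-position 8 → W
n=10: only reaches 9(W), 3(W), all W → L
n=11: reaches L-position 10 → W
n=12: only reaches 11(W), 5(W), all W → L
n=13: reaches L-position 12 → W
n=14: only reaches 13(W), 7(W), all W → L
n=15: reaches L-position 14 → W
n=16: only reaches 15(W), 9(W), all W → L
n=17: reaches L-position 16 → W
n=18: only reaches 17(W), 11(W), all W → L
n=19: reaches L-position 18 → W
n=20: only reaches 19(W), 13(W), all W → L
n=21: reaches L-position 20 → W
n=22: only reaches 21(W), 15(W), all W → L
n=23: reaches L-position 22 → W
n=24: only reaches 23(W), 17(W), all W → L
n=25: reaches L-position 24 → W
L entries with 1 ≤ n ≤ 25 (n=0 is outside the asked range and is not counted): n = 2, 4, 6, 8, 10, 12, 14, 16, 18, 20, 22, 24; that makes 12.

12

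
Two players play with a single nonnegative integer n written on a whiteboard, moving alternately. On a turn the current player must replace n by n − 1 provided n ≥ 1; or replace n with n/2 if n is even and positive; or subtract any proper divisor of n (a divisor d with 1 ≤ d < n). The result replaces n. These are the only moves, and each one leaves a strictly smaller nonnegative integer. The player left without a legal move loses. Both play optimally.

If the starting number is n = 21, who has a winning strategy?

Classify positions by backward induction: terminal positions (no move available) are L. From any other position, the mover wins iff some move reaches an L.
n=0: no move → L
n=1: can move to 0, which is L ⇒ W
n=2: the only move is to 1(W), a W ⇒ L
n=3: can move to 2, which is L ⇒ W
n=4: can move to 2, which is L ⇒ W
n=5: the only move is to 4(W), a W ⇒ L
n=6: can move to 5, which is L ⇒ W
n=7: the only move is to 6(W), a W ⇒ L
n=8: can move to 7, which is L ⇒ W
n=9: moves to 6(W), 8(W); every one is W ⇒ L
n=10: can move to 5, which is L ⇒ W
n=11: the only move is to 10(W), a W ⇒ L
n=12: can move to 9, which is L ⇒ W
n=13: the only move is to 12(W), a W ⇒ L
n=14: can move to 7, which is L ⇒ W
n=15: moves to 10(W), 12(W), 14(W); every one is W ⇒ L
n=16: can move to 15, which is L ⇒ W
n=17: the only move is to 16(W), a W ⇒ L
n=18: can move to 9, which is L ⇒ W
n=19: the only move is to 18(W), a W ⇒ L
n=20: can move to 15, which is L ⇒ W
n=21: moves to 14(W), 18(W), 20(W); every one is W ⇒ L
Every move from 21 reaches a W position, so the mover loses.

The second player wins.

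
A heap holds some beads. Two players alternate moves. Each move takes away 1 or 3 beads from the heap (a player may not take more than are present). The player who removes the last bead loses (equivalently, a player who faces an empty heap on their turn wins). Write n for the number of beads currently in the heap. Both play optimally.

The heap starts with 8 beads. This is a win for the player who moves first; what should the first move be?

Work bottom-up. With no move the player to move wins. Otherwise the position is W if at least one move leads to an L position for the opponent, and L if every move leads to a W.
n=0: no move; the opponent has just taken the last bead and therefore loses → W
n=1: L (sole option 0(W) is W)
n=2: W (go to 1, an L position)
n=3: L (options 2(W), 0(W) are all W)
n=4: W (go to 3, an L position)
n=5: L (options 4(W), 2(W) are all W)
n=6: W (go to 5, an L position)
n=7: L (options 6(W), 4(W) are all W)
n=8: W (go to 7, an L position)
From 8, the L positions reachable in one move are: 7, 5. Any move reaching one of these is winning.

Remove 1, leaving 7.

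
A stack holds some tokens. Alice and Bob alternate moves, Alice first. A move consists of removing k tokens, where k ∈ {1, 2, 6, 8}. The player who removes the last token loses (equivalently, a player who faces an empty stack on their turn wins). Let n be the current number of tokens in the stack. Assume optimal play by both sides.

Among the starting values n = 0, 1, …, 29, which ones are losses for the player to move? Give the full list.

Compute win/loss labels from the base case upward. A position with no move is W. Any other position is W if it can reach an L in one move, else L.
n=0: no move; the opponent has just taken the last token and therefore loses → W
n=1: →0(W) only, which is W, so L
n=2: →1(L), so W
n=3: →1(L), so W
n=4: →3(W), 2(W) — all W, so L
n=5: →4(L), so W
n=6: →4(L), so W
n=7: →1(L), so W
n=8: →7(W), 6(W), 2(W), 0(W) — all W, so L
n=9: →8(L), so W
n=10: →8(L), so W
n=11: →10(W), 9(W), 5(W), 3(W) — all W, so L
n=12: →11(L), so W
n=13: →11(L), so W
n=14: →8(L), so W
n=15: →14(W), 13(W), 9(W), 7(W) — all W, so L
n=16: →15(L), so W
n=17: →15(L), so W
n=18: →17(W), 16(W), 12(W), 10(W) — all W, so L
n=19: →18(L), so W
n=20: →18(L), so W
n=21: →15(L), so W
n=22: →21(W), 20(W), 16(W), 14(W) — all W, so L
n=23: →22(L), so W
n=24: →22(L), so W
n=25: →24(W), 23(W), 19(W), 17(W) — all W, so L
n=26: →25(L), so W
n=27: →25(L), so W
n=28: →22(L), so W
n=29: →28(W), 27(W), 23(W), 21(W) — all W, so L
The losing starting values of n are exactly the entries labelled L in this table (9 of them).

1, 4, 8, 11, 15, 18, 22, 25, 29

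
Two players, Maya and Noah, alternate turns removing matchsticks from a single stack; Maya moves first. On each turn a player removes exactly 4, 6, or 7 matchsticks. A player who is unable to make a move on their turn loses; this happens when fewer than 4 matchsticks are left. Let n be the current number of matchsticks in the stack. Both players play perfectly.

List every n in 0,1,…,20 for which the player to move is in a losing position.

0, 1, 2, 3, 11, 12, 13, 14

Build the W/L table. Terminal = L. A non-terminal position is W if it has a move to some L; otherwise it is L.
n=0: no move → L
n=1: no move → L
n=2: no move → L
n=3: no move → L
n=4: can move to 0, which is L ⇒ W
n=5: can move to 1, which is L ⇒ W
n=6: can move to 2, which is L ⇒ W
n=7: can move to 3, which is L ⇒ W
n=8: can move to 2, which is L ⇒ W
n=9: can move to 3, which is L ⇒ W
n=10: can move to 3, which is L ⇒ W
n=11: moves to 7(W), 5(W), 4(W); every one is W ⇒ L
n=12: moves to 8(W), 6(W), 5(W); every one is W ⇒ L
n=13: moves to 9(W), 7(W), 6(W); every one is W ⇒ L
n=14: moves to 10(W), 8(W), 7(W); every one is W ⇒ L
n=15: can move to 11, which is L ⇒ W
n=16: can move to 12, which is L ⇒ W
n=17: can move to 13, which is L ⇒ W
n=18: can move to 14, which is L ⇒ W
n=19: can move to 13, which is L ⇒ W
n=20: can move to 14, which is L ⇒ W
Reading off the rows marked L gives the requested list; there are 8 such values of n.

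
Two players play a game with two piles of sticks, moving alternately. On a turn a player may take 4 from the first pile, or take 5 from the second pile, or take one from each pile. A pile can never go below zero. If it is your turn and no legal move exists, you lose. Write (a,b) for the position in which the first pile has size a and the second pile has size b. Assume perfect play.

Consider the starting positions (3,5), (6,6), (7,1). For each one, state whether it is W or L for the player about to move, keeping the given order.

(3,5): W, (6,6): W, (7,1): L

Compute win/loss labels from the base case upward. A position with no move is L. Any other position is W if it can reach an L in one move, else L.
No move ever increases a pile, so every position that can arise here has a ≤ 7 and b ≤ 6; it is enough to label the cells with 0 ≤ a ≤ 7 and 0 ≤ b ≤ 6.
Every move lowers a or b (never raises either), so fill the grid row by row in increasing a, and left to right within a row: each cell's successors are then already labelled.
      b=0  b=1  b=2  b=3  b=4  b=5  b=6
a=0:    L    L    L    L    L    W    W
a=1:    L    W    W    W    W    W    L
a=2:    L    W    L    L    L    W    L
a=3:    L    W    L    W    W    W    L
a=4:    W    W    W    W    W    L    L
a=5:    W    L    L    L    L    L    W
a=6:    W    L    W    W    W    W    W
a=7:    W    L    W    L    L    L    W
Cells with no legal move (terminal, hence L): (0,0), (0,1), (0,2), (0,3), (0,4), (1,0), (2,0), (3,0).
The remaining L cells, each justified by listing all of its moves:
(1,6): →(1,1)(W), (0,5)(W) — all W, so L
(2,2): →(1,1)(W) only, which is W, so L
(2,3): →(1,2)(W) only, which is W, so L
(2,4): →(1,3)(W) only, which is W, so L
(2,6): →(2,1)(W), (1,5)(W) — all W, so L
(3,2): →(2,1)(W) only, which is W, so L
(3,6): →(3,1)(W), (2,5)(W) — all W, so L
(4,5): →(0,5)(W), (4,0)(W), (3,4)(W) — all W, so L
(4,6): →(0,6)(W), (4,1)(W), (3,5)(W) — all W, so L
(5,1): →(1,1)(W), (4,0)(W) — all W, so L
(5,2): →(1,2)(W), (4,1)(W) — all W, so L
(5,3): →(1,3)(W), (4,2)(W) — all W, so L
(5,4): →(1,4)(W), (4,3)(W) — all W, so L
(5,5): →(1,5)(W), (5,0)(W), (4,4)(W) — all W, so L
(6,1): →(2,1)(W), (5,0)(W) — all W, so L
(7,1): →(3,1)(W), (6,0)(W) — all W, so L
(7,3): →(3,3)(W), (6,2)(W) — all W, so L
(7,4): →(3,4)(W), (6,3)(W) — all W, so L
(7,5): →(3,5)(W), (7,0)(W), (6,4)(W) — all W, so L
Every other cell has at least one move into one of the L cells above, so it is W.
(3,5): the move to (3,0) reaches an L cell, so W
(6,6): the move to (2,6) reaches an L cell, so W
(7,1): one of the L cells justified above, so L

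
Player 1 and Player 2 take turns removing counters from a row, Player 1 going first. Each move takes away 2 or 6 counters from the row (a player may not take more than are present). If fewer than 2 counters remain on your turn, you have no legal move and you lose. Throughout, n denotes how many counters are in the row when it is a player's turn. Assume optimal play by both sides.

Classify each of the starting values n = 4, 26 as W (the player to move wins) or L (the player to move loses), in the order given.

4: L, 26: W

Use the standard recursion: the mover loses at a terminal position; elsewhere, the mover wins exactly when some move hands the opponent an L position.
n=0: no move → L
n=1: no move → L
n=2: W (go to 0, an L position)
n=3: W (go to 1, an L position)
n=4: L (sole option 2(W) is W)
n=5: L (sole option 3(W) is W)
n=6: W (go to 4, an L position)
n=7: W (go to 5, an L position)
n=8: L (options 6(W), 2(W) are all W)
n=9: L (options 7(W), 3(W) are all W)
n=10: W (go to 8, an L position)
n=11: W (go to 9, an L position)
n=12: L (options 10(W), 6(W) are all W)
n=13: L (options 11(W), 7(W) are all W)
n=14: W (go to 12, an L position)
n=15: W (go to 13, an L position)
n=16: L (options 14(W), 10(W) are all W)
n=17: L (options 15(W), 11(W) are all W)
n=18: W (go to 16, an L position)
n=19: W (go to 17, an L position)
n=20: L (options 18(W), 14(W) are all W)
n=21: L (options 19(W), 15(W) are all W)
n=22: W (go to 20, an L position)
n=23: W (go to 21, an L position)
n=24: L (options 22(W), 18(W) are all W)
n=25: L (options 23(W), 19(W) are all W)
n=26: W (go to 24, an L position)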